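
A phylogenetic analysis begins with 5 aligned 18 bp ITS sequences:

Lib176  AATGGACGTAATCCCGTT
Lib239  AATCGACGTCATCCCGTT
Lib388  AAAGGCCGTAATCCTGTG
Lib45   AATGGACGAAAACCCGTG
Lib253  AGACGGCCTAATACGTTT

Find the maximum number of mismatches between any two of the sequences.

Pairwise Hamming distances:
  Lib176 vs Lib239: 2
  Lib176 vs Lib388: 4
  Lib176 vs Lib45: 3
  Lib176 vs Lib253: 8
  Lib239 vs Lib388: 6
  Lib239 vs Lib45: 5
  Lib239 vs Lib253: 8
  Lib388 vs Lib45: 5
  Lib388 vs Lib253: 8
  Lib45 vs Lib253: 11
The largest is 11, between Lib45 and Lib253.

11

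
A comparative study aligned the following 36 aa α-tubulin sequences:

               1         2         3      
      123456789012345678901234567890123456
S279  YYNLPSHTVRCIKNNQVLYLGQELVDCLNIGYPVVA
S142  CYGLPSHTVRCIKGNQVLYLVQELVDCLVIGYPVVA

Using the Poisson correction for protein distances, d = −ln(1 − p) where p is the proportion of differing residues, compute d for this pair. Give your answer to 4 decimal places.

0.1495

The sequences differ at positions 1 (Y/C), 3 (N/G), 14 (N/G), 21 (G/V), 29 (N/V).
p = 5/36 = 0.138889.
d = −ln(1 − 0.138889) = −ln(0.861111) = 0.1495.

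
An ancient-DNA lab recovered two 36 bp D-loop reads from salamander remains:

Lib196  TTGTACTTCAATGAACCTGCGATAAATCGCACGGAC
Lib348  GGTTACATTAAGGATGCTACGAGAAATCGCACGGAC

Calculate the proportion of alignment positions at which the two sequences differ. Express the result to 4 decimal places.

Mismatches occur at site 1 (T/G), site 2 (T/G), site 3 (G/T), site 7 (T/A), site 9 (C/T), site 12 (T/G), site 15 (A/T), site 16 (C/G), site 19 (G/A), site 23 (T/G).
There are 10 differences over 36 sites, so p = 10/36 = 0.2778.

0.2778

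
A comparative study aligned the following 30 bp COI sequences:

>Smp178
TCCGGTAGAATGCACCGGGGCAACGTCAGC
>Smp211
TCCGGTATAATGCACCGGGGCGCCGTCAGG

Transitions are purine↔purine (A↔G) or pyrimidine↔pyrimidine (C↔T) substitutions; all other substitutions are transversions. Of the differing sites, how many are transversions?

3

Mismatches occur at site 8 (G↔T, transversion), site 22 (A↔G, transition), site 23 (A↔C, transversion), site 30 (C↔G, transversion).
Of the 4 differences, 1 transition and 3 transversions, so the answer is 3.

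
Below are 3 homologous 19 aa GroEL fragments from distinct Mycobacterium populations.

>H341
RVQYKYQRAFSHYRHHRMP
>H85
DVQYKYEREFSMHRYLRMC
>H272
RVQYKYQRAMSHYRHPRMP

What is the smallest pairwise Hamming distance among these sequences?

2

Pairwise Hamming distances:
  H341 vs H85: 8
  H341 vs H272: 2
  H85 vs H272: 9
The smallest is 2, between H341 and H272.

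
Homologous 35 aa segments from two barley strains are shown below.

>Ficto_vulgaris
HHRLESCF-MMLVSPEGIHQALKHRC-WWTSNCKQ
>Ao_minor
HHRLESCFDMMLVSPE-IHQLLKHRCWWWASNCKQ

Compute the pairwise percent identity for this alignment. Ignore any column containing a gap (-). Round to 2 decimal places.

Excluding the 3 gap columns leaves 32 comparable sites.
The sequences differ at positions 21 (A/L), 30 (T/A).
30 of the 32 comparable sites match, so the percent identity is 30/32 × 100 = 93.75%.

93.75%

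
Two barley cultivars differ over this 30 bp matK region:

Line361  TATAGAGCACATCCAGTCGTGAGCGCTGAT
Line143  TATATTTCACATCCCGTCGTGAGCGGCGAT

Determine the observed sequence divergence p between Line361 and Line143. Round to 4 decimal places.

0.2000

Mismatches occur at site 5 (G→T), site 6 (A→T), site 7 (G→T), site 15 (A→C), site 26 (C→G), site 27 (T→C).
There are 6 differences over 30 sites, so p = 6/30 = 0.2000.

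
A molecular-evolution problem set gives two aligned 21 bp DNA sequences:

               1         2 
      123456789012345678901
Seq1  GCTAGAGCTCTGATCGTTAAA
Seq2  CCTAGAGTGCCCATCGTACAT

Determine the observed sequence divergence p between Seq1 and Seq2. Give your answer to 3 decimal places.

Mismatches occur at site 1 (G↔C), site 8 (C↔T), site 9 (T↔G), site 11 (T↔C), site 12 (G↔C), site 18 (T↔A), site 19 (A↔C), site 21 (A↔T).
There are 8 differences over 21 sites, so p = 8/21 = 0.381.

0.381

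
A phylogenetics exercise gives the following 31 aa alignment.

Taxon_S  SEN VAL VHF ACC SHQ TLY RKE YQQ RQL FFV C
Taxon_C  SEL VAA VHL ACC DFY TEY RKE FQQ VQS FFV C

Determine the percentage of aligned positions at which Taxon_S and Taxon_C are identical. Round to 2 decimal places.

67.74%

Mismatches occur at site 3 (N/L), site 6 (L/A), site 9 (F/L), site 13 (S/D), site 14 (H/F), site 15 (Q/Y), site 17 (L/E), site 22 (Y/F), site 25 (R/V), site 27 (L/S).
21 of the 31 sites match, so the percent identity is 21/31 × 100 = 67.74%.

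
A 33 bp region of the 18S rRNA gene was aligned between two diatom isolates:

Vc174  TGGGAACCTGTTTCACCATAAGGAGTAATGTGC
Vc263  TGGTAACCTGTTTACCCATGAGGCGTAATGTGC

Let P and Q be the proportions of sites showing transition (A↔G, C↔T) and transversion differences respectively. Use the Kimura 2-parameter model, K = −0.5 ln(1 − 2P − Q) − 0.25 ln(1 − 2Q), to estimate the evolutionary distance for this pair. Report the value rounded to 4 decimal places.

Mismatches occur at site 4 (G↔T, transversion), site 14 (C↔A, transversion), site 15 (A↔C, transversion), site 20 (A↔G, transition), site 24 (A↔C, transversion).
Of the 5 differences, 1 transition and 4 transversions over 33 sites: P = 1/33 = 0.030303, Q = 4/33 = 0.121212.
d = −0.5·ln(0.818182) − 0.25·ln(0.757576) = −0.5·(-0.200670) − 0.25·(-0.277631) = 0.1697.

0.1697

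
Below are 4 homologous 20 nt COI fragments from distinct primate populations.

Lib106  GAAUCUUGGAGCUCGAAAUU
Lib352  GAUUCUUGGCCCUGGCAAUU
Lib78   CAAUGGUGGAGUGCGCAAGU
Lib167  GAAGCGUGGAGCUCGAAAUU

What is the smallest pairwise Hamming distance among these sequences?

Pairwise Hamming distances:
  Lib106 vs Lib352: 5
  Lib106 vs Lib78: 7
  Lib106 vs Lib167: 2
  Lib352 vs Lib78: 10
  Lib352 vs Lib167: 7
  Lib78 vs Lib167: 7
The smallest is 2, between Lib106 and Lib167.

2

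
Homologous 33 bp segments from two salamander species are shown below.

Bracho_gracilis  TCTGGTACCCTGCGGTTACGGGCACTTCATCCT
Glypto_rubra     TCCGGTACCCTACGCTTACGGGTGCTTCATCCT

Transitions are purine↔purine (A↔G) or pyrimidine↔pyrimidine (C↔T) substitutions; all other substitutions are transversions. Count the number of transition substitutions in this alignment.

Mismatches occur at site 3 (T/C, transition), site 12 (G/A, transition), site 15 (G/C, transversion), site 23 (C/T, transition), site 24 (A/G, transition).
Of the 5 differences, 4 transitions and 1 transversion, so the answer is 4.

4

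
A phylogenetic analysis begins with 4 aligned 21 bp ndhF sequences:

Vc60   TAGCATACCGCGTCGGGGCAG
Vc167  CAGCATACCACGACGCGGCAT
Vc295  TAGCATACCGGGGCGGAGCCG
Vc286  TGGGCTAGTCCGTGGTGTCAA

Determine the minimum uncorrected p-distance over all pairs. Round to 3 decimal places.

0.190

Pairwise Hamming distances:
  Vc60 vs Vc167: 5
  Vc60 vs Vc295: 4
  Vc60 vs Vc286: 10
  Vc167 vs Vc295: 8
  Vc167 vs Vc286: 12
  Vc295 vs Vc286: 14
The smallest is 4 mismatches, between Vc60 and Vc295; p = 4/21 = 0.190.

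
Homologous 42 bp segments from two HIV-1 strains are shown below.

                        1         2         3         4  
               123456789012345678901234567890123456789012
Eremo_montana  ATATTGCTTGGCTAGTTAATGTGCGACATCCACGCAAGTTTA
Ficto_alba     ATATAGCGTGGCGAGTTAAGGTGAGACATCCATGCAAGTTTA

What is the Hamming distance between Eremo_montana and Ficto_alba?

6

Mismatches occur at site 5 (T→A), site 8 (T→G), site 13 (T→G), site 20 (T→G), site 24 (C→A), site 33 (C→T).
That gives 6 mismatches out of 42 aligned sites, so the Hamming distance is 6.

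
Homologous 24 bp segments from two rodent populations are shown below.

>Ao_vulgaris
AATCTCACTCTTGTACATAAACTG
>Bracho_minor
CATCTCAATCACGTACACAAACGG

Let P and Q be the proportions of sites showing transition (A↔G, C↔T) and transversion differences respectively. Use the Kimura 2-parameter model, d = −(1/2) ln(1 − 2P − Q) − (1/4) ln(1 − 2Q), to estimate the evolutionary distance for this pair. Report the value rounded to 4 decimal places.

The sequences differ at positions 1 (A/C, transversion), 8 (C/A, transversion), 11 (T/A, transversion), 12 (T/C, transition), 18 (T/C, transition), 23 (T/G, transversion).
Of the 6 differences, 2 transitions and 4 transversions over 24 sites: P = 2/24 = 0.083333, Q = 4/24 = 0.166667.
d = −0.5·ln(0.666667) − 0.25·ln(0.666666) = −0.5·(-0.405465) − 0.25·(-0.405466) = 0.3041.

0.3041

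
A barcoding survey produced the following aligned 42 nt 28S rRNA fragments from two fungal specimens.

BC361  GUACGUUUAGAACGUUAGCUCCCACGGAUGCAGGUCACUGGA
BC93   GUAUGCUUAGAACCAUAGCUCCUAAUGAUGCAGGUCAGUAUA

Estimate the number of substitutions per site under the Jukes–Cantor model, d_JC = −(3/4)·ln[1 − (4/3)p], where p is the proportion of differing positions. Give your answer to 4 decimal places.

0.2865

Mismatches occur at site 4 (C/U), site 6 (U/C), site 14 (G/C), site 15 (U/A), site 23 (C/U), site 25 (C/A), site 26 (G/U), site 38 (C/G), site 40 (G/A), site 41 (G/U).
p = 10/42 = 0.238095.
d = −0.75 · ln(1 − (4/3)·0.238095) = −0.75 · ln(0.682540) = −0.75 · (-0.381934) = 0.2865.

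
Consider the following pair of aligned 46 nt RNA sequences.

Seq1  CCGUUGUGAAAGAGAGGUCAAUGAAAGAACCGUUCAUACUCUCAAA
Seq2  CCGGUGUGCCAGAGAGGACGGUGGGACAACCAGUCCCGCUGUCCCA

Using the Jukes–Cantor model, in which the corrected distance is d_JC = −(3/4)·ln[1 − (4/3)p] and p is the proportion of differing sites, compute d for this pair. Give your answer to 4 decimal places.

0.5091

Differing sites — 4:U/G; 9:A/C; 10:A/C; 18:U/A; 20:A/G; 21:A/G; 24:A/G; 25:A/G; 27:G/C; 32:G/A; 33:U/G; 36:A/C; 37:U/C; 38:A/G; 41:C/G; 44:A/C; 45:A/C.
p = 17/46 = 0.369565.
d = −0.75 · ln(1 − (4/3)·0.369565) = −0.75 · ln(0.507247) = −0.75 · (-0.678757) = 0.5091.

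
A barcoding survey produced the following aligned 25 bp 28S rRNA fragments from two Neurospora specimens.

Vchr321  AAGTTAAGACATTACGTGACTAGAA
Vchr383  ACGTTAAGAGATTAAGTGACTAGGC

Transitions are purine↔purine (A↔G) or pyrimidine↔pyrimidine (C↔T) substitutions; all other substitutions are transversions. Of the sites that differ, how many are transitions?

1

Mismatches occur at site 2 (A/C, transversion), site 10 (C/G, transversion), site 15 (C/A, transversion), site 24 (A/G, transition), site 25 (A/C, transversion).
Of the 5 differences, 1 transition and 4 transversions, so the answer is 1.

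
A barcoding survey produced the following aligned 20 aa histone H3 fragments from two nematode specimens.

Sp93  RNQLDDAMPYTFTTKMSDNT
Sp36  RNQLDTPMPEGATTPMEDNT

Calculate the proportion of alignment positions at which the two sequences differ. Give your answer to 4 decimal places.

The sequences differ at positions 6 (D/T), 7 (A/P), 10 (Y/E), 11 (T/G), 12 (F/A), 15 (K/P), 17 (S/E).
There are 7 differences over 20 sites, so p = 7/20 = 0.3500.

0.3500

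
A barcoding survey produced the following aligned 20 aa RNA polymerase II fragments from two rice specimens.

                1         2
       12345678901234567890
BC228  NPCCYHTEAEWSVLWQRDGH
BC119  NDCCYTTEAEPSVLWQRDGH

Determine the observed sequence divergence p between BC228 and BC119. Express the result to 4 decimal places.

Differing sites — 2:P/D; 6:H/T; 11:W/P.
There are 3 differences over 20 sites, so p = 3/20 = 0.1500.

0.1500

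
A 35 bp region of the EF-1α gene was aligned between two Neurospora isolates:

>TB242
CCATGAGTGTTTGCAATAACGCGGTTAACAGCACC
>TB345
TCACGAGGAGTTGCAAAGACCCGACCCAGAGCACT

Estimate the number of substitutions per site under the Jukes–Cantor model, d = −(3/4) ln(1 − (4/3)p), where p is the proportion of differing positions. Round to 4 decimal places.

0.5716

The sequences differ at positions 1 (C/T), 4 (T/C), 8 (T/G), 9 (G/A), 10 (T/G), 17 (T/A), 18 (A/G), 21 (G/C), 24 (G/A), 25 (T/C), 26 (T/C), 27 (A/C), 29 (C/G), 35 (C/T).
p = 14/35 = 0.400000.
d = −0.75 · ln(1 − (4/3)·0.400000) = −0.75 · ln(0.466667) = −0.75 · (-0.762139) = 0.5716.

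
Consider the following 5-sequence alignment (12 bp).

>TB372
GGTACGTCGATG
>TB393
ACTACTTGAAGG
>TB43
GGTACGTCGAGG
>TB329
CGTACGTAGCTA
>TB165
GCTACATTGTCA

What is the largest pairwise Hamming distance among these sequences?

Pairwise Hamming distances:
  TB372 vs TB393: 6
  TB372 vs TB43: 1
  TB372 vs TB329: 4
  TB372 vs TB165: 6
  TB393 vs TB43: 5
  TB393 vs TB329: 8
  TB393 vs TB165: 7
  TB43 vs TB329: 5
  TB43 vs TB165: 6
  TB329 vs TB165: 6
The largest is 8, between TB393 and TB329.

8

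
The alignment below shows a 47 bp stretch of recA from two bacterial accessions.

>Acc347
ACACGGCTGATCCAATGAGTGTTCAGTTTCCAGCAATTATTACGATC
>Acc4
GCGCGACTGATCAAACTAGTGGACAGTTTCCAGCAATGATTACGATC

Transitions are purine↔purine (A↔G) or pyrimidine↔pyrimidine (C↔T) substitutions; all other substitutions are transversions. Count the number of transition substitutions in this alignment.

4

Differing sites — 1:A/G (Ti); 3:A/G (Ti); 6:G/A (Ti); 13:C/A (Tv); 16:T/C (Ti); 17:G/T (Tv); 22:T/G (Tv); 23:T/A (Tv); 38:T/G (Tv).
Of the 9 differences, 4 transitions and 5 transversions, so the answer is 4.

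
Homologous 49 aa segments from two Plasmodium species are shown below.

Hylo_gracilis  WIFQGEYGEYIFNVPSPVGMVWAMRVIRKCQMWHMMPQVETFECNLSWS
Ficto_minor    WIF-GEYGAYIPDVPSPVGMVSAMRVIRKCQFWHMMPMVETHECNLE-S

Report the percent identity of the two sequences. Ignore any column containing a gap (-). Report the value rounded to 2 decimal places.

Excluding the 2 gap columns leaves 47 comparable sites.
Mismatches occur at site 9 (E↔A), site 12 (F↔P), site 13 (N↔D), site 22 (W↔S), site 32 (M↔F), site 38 (Q↔M), site 42 (F↔H), site 47 (S↔E).
39 of the 47 comparable sites match, so the percent identity is 39/47 × 100 = 82.98%.

82.98%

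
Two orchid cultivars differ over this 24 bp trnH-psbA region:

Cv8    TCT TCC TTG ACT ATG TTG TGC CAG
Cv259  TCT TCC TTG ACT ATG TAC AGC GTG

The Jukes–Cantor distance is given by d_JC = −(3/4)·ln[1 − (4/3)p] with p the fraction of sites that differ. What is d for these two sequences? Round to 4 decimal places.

The sequences differ at positions 17 (T/A), 18 (G/C), 19 (T/A), 22 (C/G), 23 (A/T).
p = 5/24 = 0.208333.
d = −0.75 · ln(1 − (4/3)·0.208333) = −0.75 · ln(0.722223) = −0.75 · (-0.325421) = 0.2441.

0.2441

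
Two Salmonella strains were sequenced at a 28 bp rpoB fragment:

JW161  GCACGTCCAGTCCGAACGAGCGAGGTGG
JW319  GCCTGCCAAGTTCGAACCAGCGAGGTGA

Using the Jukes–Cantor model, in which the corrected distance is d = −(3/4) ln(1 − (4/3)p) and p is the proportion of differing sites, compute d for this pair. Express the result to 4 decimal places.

0.3041

The sequences differ at positions 3 (A/C), 4 (C/T), 6 (T/C), 8 (C/A), 12 (C/T), 18 (G/C), 28 (G/A).
p = 7/28 = 0.250000.
d = −0.75 · ln(1 − (4/3)·0.250000) = −0.75 · ln(0.666667) = −0.75 · (-0.405465) = 0.3041.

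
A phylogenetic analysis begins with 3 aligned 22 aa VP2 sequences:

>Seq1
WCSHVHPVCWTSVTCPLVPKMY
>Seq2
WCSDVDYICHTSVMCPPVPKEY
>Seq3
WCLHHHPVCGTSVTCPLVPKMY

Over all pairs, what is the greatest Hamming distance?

Pairwise Hamming distances:
  Seq1 vs Seq2: 8
  Seq1 vs Seq3: 3
  Seq2 vs Seq3: 10
The largest is 10, between Seq2 and Seq3.

10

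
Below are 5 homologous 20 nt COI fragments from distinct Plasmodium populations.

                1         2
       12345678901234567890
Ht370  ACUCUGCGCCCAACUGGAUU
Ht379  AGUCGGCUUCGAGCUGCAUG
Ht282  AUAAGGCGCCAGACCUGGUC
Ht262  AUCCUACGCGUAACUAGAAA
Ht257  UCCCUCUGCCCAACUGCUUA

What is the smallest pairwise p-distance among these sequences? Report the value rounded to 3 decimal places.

0.350

Pairwise Hamming distances:
  Ht370 vs Ht379: 8
  Ht370 vs Ht282: 10
  Ht370 vs Ht262: 8
  Ht370 vs Ht257: 7
  Ht379 vs Ht282: 13
  Ht379 vs Ht262: 13
  Ht379 vs Ht257: 12
  Ht282 vs Ht262: 12
  Ht282 vs Ht257: 14
  Ht262 vs Ht257: 10
The smallest is 7 mismatches, between Ht370 and Ht257; p = 7/20 = 0.350.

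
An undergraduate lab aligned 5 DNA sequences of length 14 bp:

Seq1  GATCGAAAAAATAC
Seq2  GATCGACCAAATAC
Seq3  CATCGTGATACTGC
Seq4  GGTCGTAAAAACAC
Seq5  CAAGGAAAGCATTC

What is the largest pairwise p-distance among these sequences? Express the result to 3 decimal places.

0.643

Pairwise Hamming distances:
  Seq1 vs Seq2: 2
  Seq1 vs Seq3: 6
  Seq1 vs Seq4: 3
  Seq1 vs Seq5: 6
  Seq2 vs Seq3: 7
  Seq2 vs Seq4: 5
  Seq2 vs Seq5: 8
  Seq3 vs Seq4: 7
  Seq3 vs Seq5: 8
  Seq4 vs Seq5: 9
The largest is 9 mismatches, between Seq4 and Seq5; p = 9/14 = 0.643.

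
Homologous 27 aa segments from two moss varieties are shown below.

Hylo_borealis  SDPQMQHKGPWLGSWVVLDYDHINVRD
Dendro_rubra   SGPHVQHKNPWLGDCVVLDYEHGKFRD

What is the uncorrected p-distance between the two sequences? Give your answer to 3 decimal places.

Differing sites — 2:D/G; 4:Q/H; 5:M/V; 9:G/N; 14:S/D; 15:W/C; 21:D/E; 23:I/G; 24:N/K; 25:V/F.
There are 10 differences over 27 sites, so p = 10/27 = 0.370.

0.370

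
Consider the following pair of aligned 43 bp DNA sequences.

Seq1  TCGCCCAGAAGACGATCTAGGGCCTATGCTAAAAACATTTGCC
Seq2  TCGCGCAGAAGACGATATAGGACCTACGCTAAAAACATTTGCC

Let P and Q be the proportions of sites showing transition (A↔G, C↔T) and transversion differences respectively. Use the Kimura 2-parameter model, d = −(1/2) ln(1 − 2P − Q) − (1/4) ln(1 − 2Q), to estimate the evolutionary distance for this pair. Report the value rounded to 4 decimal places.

0.0996

Differing sites — 5:C/G (Tv); 17:C/A (Tv); 22:G/A (Ti); 27:T/C (Ti).
Of the 4 differences, 2 transitions and 2 transversions over 43 sites: P = 2/43 = 0.046512, Q = 2/43 = 0.046512.
d = −0.5·ln(0.860464) − 0.25·ln(0.906976) = −0.5·(-0.150284) − 0.25·(-0.097639) = 0.0996.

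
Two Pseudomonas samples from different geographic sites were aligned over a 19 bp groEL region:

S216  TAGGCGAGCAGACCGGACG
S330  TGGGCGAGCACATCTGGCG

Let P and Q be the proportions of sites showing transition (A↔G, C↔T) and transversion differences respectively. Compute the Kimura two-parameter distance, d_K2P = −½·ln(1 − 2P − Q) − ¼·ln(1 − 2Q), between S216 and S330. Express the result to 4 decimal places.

Mismatches occur at site 2 (A/G, transition), site 11 (G/C, transversion), site 13 (C/T, transition), site 15 (G/T, transversion), site 17 (A/G, transition).
Of the 5 differences, 3 transitions and 2 transversions over 19 sites: P = 3/19 = 0.157895, Q = 2/19 = 0.105263.
d = −0.5·ln(0.578947) − 0.25·ln(0.789474) = −0.5·(-0.546544) − 0.25·(-0.236388) = 0.3324.

0.3324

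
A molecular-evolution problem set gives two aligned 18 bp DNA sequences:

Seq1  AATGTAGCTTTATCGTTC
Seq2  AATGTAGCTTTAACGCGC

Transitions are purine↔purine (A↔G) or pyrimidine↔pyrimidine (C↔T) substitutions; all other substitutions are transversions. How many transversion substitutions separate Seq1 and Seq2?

The sequences differ at positions 13 (T/A, transversion), 16 (T/C, transition), 17 (T/G, transversion).
Of the 3 differences, 1 transition and 2 transversions, so the answer is 2.

2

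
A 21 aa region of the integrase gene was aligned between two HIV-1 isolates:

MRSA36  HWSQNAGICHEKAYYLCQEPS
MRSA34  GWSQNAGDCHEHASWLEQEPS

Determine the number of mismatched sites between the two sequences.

6

Mismatches occur at site 1 (H/G), site 8 (I/D), site 12 (K/H), site 14 (Y/S), site 15 (Y/W), site 17 (C/E).
That gives 6 mismatches out of 21 aligned sites, so the Hamming distance is 6.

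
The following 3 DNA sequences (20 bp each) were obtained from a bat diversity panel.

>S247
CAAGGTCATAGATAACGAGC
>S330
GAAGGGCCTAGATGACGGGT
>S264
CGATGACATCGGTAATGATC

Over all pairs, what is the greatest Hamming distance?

Pairwise Hamming distances:
  S247 vs S330: 6
  S247 vs S264: 7
  S330 vs S264: 12
The largest is 12, between S330 and S264.

12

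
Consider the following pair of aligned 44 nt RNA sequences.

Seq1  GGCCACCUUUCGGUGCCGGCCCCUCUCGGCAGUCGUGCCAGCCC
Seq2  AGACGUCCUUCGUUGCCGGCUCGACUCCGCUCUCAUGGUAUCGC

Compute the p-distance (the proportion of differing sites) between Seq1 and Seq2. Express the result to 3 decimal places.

0.386

The sequences differ at positions 1 (G/A), 3 (C/A), 5 (A/G), 6 (C/U), 8 (U/C), 13 (G/U), 21 (C/U), 23 (C/G), 24 (U/A), 28 (G/C), 31 (A/U), 32 (G/C), 35 (G/A), 38 (C/G), 39 (C/U), 41 (G/U), 43 (C/G).
There are 17 differences over 44 sites, so p = 17/44 = 0.386.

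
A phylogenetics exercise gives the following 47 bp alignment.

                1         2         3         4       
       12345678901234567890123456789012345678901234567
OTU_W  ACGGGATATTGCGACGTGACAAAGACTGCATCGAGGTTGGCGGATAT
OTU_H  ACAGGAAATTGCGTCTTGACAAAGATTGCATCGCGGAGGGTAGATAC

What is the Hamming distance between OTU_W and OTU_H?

Differing sites — 3:G/A; 7:T/A; 14:A/T; 16:G/T; 26:C/T; 34:A/C; 37:T/A; 38:T/G; 41:C/T; 42:G/A; 47:T/C.
That gives 11 mismatches out of 47 aligned sites, so the Hamming distance is 11.

11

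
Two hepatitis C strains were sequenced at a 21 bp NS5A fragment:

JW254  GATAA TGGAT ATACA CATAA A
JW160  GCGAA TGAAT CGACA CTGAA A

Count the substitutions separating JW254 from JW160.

The sequences differ at positions 2 (A/C), 3 (T/G), 8 (G/A), 11 (A/C), 12 (T/G), 17 (A/T), 18 (T/G).
That gives 7 mismatches out of 21 aligned sites, so the Hamming distance is 7.

7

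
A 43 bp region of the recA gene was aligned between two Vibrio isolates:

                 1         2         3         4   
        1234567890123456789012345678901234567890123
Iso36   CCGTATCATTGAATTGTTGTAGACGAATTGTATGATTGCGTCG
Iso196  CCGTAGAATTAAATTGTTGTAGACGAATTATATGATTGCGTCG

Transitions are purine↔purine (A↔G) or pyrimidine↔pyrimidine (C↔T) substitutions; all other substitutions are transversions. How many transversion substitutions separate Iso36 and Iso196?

Differing sites — 6:T/G (Tv); 7:C/A (Tv); 11:G/A (Ti); 30:G/A (Ti).
Of the 4 differences, 2 transitions and 2 transversions, so the answer is 2.

2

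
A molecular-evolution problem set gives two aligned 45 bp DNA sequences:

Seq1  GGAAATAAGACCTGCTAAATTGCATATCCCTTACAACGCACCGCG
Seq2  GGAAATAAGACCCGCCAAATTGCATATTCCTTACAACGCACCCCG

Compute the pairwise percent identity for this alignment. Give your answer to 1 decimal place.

The sequences differ at positions 13 (T/C), 16 (T/C), 28 (C/T), 43 (G/C).
41 of the 45 sites match, so the percent identity is 41/45 × 100 = 91.1%.

91.1%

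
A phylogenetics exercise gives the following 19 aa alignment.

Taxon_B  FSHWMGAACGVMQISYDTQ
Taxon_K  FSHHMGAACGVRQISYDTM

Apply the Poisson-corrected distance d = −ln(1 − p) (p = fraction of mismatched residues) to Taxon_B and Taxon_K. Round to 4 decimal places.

Mismatches occur at site 4 (W/H), site 12 (M/R), site 19 (Q/M).
p = 3/19 = 0.157895.
d = −ln(1 − 0.157895) = −ln(0.842105) = 0.1719.

0.1719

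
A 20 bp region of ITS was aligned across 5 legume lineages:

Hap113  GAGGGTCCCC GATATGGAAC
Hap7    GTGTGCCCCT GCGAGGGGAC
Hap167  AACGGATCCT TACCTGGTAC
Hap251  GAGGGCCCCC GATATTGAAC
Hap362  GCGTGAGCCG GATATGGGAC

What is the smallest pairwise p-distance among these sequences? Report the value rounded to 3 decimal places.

0.100

Pairwise Hamming distances:
  Hap113 vs Hap7: 8
  Hap113 vs Hap167: 9
  Hap113 vs Hap251: 2
  Hap113 vs Hap362: 6
  Hap7 vs Hap167: 12
  Hap7 vs Hap251: 8
  Hap7 vs Hap362: 7
  Hap167 vs Hap251: 10
  Hap167 vs Hap362: 10
  Hap251 vs Hap362: 7
The smallest is 2 mismatches, between Hap113 and Hap251; p = 2/20 = 0.100.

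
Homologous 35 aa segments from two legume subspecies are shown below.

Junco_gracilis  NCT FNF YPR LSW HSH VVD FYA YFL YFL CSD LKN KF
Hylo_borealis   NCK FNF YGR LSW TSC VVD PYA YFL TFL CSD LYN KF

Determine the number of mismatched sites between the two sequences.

7

The sequences differ at positions 3 (T/K), 8 (P/G), 13 (H/T), 15 (H/C), 19 (F/P), 25 (Y/T), 32 (K/Y).
That gives 7 mismatches out of 35 aligned sites, so the Hamming distance is 7.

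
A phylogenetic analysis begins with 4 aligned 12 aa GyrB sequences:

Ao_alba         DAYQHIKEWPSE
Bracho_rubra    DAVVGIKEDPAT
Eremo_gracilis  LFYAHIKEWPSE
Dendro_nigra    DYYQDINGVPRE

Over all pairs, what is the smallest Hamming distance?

Pairwise Hamming distances:
  Ao_alba vs Bracho_rubra: 6
  Ao_alba vs Eremo_gracilis: 3
  Ao_alba vs Dendro_nigra: 6
  Bracho_rubra vs Eremo_gracilis: 8
  Bracho_rubra vs Dendro_nigra: 9
  Eremo_gracilis vs Dendro_nigra: 8
The smallest is 3, between Ao_alba and Eremo_gracilis.

3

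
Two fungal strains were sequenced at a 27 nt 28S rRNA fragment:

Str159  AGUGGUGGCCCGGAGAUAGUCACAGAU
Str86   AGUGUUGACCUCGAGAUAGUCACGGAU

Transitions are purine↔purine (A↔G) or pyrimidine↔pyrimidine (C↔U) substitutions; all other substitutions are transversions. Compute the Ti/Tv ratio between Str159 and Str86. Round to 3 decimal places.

Mismatches occur at site 5 (G→U, transversion), site 8 (G→A, transition), site 11 (C→U, transition), site 12 (G→C, transversion), site 24 (A→G, transition).
Of the 5 differences, 3 transitions and 2 transversions, so Ti/Tv = 3/2 = 1.500.

1.500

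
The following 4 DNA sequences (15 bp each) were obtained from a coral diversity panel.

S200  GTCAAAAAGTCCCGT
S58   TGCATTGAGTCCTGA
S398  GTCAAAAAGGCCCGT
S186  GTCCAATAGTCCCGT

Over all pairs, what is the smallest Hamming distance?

Pairwise Hamming distances:
  S200 vs S58: 7
  S200 vs S398: 1
  S200 vs S186: 2
  S58 vs S398: 8
  S58 vs S186: 8
  S398 vs S186: 3
The smallest is 1, between S200 and S398.

1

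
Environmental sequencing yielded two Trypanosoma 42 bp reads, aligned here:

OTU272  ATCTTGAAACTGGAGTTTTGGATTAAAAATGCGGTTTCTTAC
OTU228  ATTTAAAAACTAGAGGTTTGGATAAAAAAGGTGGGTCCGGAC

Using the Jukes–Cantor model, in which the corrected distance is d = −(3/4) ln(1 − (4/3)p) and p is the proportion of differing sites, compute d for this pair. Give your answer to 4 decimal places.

0.3597

Mismatches occur at site 3 (C→T), site 5 (T→A), site 6 (G→A), site 12 (G→A), site 16 (T→G), site 24 (T→A), site 30 (T→G), site 32 (C→T), site 35 (T→G), site 37 (T→C), site 39 (T→G), site 40 (T→G).
p = 12/42 = 0.285714.
d = −0.75 · ln(1 − (4/3)·0.285714) = −0.75 · ln(0.619048) = −0.75 · (-0.479572) = 0.3597.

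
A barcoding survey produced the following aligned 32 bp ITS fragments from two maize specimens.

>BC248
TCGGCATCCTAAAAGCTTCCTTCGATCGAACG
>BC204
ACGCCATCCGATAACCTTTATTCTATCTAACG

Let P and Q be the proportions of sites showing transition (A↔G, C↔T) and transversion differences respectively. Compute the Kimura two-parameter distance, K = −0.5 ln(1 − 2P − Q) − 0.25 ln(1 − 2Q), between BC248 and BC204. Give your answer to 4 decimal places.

Mismatches occur at site 1 (T↔A, transversion), site 4 (G↔C, transversion), site 10 (T↔G, transversion), site 12 (A↔T, transversion), site 15 (G↔C, transversion), site 19 (C↔T, transition), site 20 (C↔A, transversion), site 24 (G↔T, transversion), site 28 (G↔T, transversion).
Of the 9 differences, 1 transition and 8 transversions over 32 sites: P = 1/32 = 0.031250, Q = 8/32 = 0.250000.
d = −0.5·ln(0.687500) − 0.25·ln(0.500000) = −0.5·(-0.374693) − 0.25·(-0.693147) = 0.3606.

0.3606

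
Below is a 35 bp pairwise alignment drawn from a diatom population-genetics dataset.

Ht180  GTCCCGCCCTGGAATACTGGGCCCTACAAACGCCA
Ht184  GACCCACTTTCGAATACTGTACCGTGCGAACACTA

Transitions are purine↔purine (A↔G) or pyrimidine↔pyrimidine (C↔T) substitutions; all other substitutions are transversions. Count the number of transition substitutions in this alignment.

8

The sequences differ at positions 2 (T/A, transversion), 6 (G/A, transition), 8 (C/T, transition), 9 (C/T, transition), 11 (G/C, transversion), 20 (G/T, transversion), 21 (G/A, transition), 24 (C/G, transversion), 26 (A/G, transition), 28 (A/G, transition), 32 (G/A, transition), 34 (C/T, transition).
Of the 12 differences, 8 transitions and 4 transversions, so the answer is 8.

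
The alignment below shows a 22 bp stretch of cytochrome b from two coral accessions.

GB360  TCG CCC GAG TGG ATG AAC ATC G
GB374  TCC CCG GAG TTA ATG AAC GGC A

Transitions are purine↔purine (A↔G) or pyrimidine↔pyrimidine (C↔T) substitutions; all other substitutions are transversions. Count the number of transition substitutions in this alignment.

The sequences differ at positions 3 (G/C, transversion), 6 (C/G, transversion), 11 (G/T, transversion), 12 (G/A, transition), 19 (A/G, transition), 20 (T/G, transversion), 22 (G/A, transition).
Of the 7 differences, 3 transitions and 4 transversions, so the answer is 3.

3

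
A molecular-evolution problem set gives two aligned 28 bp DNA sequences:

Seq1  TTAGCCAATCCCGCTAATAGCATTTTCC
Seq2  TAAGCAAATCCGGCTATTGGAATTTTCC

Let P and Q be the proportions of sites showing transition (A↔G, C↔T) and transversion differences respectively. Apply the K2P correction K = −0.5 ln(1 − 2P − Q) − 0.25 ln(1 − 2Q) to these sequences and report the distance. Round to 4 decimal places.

0.2543

The sequences differ at positions 2 (T/A, transversion), 6 (C/A, transversion), 12 (C/G, transversion), 17 (A/T, transversion), 19 (A/G, transition), 21 (C/A, transversion).
Of the 6 differences, 1 transition and 5 transversions over 28 sites: P = 1/28 = 0.035714, Q = 5/28 = 0.178571.
d = −0.5·ln(0.750001) − 0.25·ln(0.642858) = −0.5·(-0.287681) − 0.25·(-0.441831) = 0.2543.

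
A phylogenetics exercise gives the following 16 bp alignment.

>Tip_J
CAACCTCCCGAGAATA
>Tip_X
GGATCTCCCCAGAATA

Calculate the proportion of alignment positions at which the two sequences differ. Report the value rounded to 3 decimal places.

The sequences differ at positions 1 (C/G), 2 (A/G), 4 (C/T), 10 (G/C).
There are 4 differences over 16 sites, so p = 4/16 = 0.250.

0.250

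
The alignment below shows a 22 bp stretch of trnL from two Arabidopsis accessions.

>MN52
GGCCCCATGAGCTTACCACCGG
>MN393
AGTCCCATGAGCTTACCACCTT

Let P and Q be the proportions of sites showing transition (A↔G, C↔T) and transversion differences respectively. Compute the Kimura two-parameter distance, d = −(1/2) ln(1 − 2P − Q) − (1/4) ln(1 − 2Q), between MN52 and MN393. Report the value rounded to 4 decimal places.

0.2094

Differing sites — 1:G/A (Ti); 3:C/T (Ti); 21:G/T (Tv); 22:G/T (Tv).
Of the 4 differences, 2 transitions and 2 transversions over 22 sites: P = 2/22 = 0.090909, Q = 2/22 = 0.090909.
d = −0.5·ln(0.727273) − 0.25·ln(0.818182) = −0.5·(-0.318453) − 0.25·(-0.200670) = 0.2094.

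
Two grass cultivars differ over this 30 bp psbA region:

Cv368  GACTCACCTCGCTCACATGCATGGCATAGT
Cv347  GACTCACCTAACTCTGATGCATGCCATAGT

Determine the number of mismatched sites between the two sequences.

The sequences differ at positions 10 (C/A), 11 (G/A), 15 (A/T), 16 (C/G), 24 (G/C).
That gives 5 mismatches out of 30 aligned sites, so the Hamming distance is 5.

5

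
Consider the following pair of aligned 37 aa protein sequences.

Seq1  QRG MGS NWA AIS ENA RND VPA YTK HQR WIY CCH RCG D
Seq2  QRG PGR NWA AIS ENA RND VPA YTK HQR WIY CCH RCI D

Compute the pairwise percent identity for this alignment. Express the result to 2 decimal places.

91.89%

Mismatches occur at site 4 (M↔P), site 6 (S↔R), site 36 (G↔I).
34 of the 37 sites match, so the percent identity is 34/37 × 100 = 91.89%.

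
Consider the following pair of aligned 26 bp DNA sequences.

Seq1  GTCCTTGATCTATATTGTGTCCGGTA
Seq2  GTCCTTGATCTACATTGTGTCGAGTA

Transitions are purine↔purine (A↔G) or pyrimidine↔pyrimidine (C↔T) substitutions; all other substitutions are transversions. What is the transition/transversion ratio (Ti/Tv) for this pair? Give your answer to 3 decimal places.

2.000

Differing sites — 13:T/C (Ti); 22:C/G (Tv); 23:G/A (Ti).
Of the 3 differences, 2 transitions and 1 transversion, so Ti/Tv = 2/1 = 2.000.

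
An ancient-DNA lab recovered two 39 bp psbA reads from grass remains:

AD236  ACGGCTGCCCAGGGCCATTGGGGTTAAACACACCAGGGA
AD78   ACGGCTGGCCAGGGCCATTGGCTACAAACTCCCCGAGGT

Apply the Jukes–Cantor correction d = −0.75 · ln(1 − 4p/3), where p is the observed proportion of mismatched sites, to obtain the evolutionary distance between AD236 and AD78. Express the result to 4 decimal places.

Differing sites — 8:C/G; 22:G/C; 23:G/T; 24:T/A; 25:T/C; 30:A/T; 32:A/C; 35:A/G; 36:G/A; 39:A/T.
p = 10/39 = 0.256410.
d = −0.75 · ln(1 − (4/3)·0.256410) = −0.75 · ln(0.658120) = −0.75 · (-0.418368) = 0.3138.

0.3138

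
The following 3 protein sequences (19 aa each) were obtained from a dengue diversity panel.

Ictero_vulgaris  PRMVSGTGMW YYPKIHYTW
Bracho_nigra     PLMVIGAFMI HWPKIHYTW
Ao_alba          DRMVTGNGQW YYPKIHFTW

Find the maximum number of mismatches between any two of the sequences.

Pairwise Hamming distances:
  Ictero_vulgaris vs Bracho_nigra: 7
  Ictero_vulgaris vs Ao_alba: 5
  Bracho_nigra vs Ao_alba: 10
The largest is 10, between Bracho_nigra and Ao_alba.

10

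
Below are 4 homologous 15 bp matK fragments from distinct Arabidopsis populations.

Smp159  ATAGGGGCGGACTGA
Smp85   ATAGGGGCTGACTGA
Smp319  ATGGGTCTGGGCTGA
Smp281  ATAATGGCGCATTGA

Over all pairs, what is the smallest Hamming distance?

Pairwise Hamming distances:
  Smp159 vs Smp85: 1
  Smp159 vs Smp319: 5
  Smp159 vs Smp281: 4
  Smp85 vs Smp319: 6
  Smp85 vs Smp281: 5
  Smp319 vs Smp281: 9
The smallest is 1, between Smp159 and Smp85.

1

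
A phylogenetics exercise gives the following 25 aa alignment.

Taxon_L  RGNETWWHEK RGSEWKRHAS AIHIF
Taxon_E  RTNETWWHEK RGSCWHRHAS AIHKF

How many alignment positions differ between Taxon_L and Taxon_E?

The sequences differ at positions 2 (G/T), 14 (E/C), 16 (K/H), 24 (I/K).
That gives 4 mismatches out of 25 aligned sites, so the Hamming distance is 4.

4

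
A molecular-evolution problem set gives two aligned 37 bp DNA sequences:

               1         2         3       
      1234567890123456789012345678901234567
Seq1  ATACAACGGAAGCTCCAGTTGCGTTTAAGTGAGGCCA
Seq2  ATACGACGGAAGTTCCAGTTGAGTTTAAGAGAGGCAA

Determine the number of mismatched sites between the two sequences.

Mismatches occur at site 5 (A↔G), site 13 (C↔T), site 22 (C↔A), site 30 (T↔A), site 36 (C↔A).
That gives 5 mismatches out of 37 aligned sites, so the Hamming distance is 5.

5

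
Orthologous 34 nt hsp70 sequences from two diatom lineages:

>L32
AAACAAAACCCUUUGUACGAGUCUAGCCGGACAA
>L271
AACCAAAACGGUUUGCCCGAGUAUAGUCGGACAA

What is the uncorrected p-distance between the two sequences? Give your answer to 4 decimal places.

0.2059

Mismatches occur at site 3 (A→C), site 10 (C→G), site 11 (C→G), site 16 (U→C), site 17 (A→C), site 23 (C→A), site 27 (C→U).
There are 7 differences over 34 sites, so p = 7/34 = 0.2059.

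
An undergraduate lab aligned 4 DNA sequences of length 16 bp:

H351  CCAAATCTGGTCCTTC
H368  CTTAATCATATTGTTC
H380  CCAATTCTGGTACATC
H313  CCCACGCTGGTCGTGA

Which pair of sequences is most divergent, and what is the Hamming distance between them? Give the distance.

Pairwise Hamming distances:
  H351 vs H368: 7
  H351 vs H380: 3
  H351 vs H313: 6
  H368 vs H380: 9
  H368 vs H313: 10
  H380 vs H313: 8
The largest is 10, between H368 and H313.

10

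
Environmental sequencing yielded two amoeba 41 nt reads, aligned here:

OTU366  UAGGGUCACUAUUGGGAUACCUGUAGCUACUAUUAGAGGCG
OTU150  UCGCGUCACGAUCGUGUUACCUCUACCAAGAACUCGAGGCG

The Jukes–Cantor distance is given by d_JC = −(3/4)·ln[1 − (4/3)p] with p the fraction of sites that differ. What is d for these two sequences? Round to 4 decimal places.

Mismatches occur at site 2 (A→C), site 4 (G→C), site 10 (U→G), site 13 (U→C), site 15 (G→U), site 17 (A→U), site 23 (G→C), site 26 (G→C), site 28 (U→A), site 30 (C→G), site 31 (U→A), site 33 (U→C), site 35 (A→C).
p = 13/41 = 0.317073.
d = −0.75 · ln(1 − (4/3)·0.317073) = −0.75 · ln(0.577236) = −0.75 · (-0.549504) = 0.4121.

0.4121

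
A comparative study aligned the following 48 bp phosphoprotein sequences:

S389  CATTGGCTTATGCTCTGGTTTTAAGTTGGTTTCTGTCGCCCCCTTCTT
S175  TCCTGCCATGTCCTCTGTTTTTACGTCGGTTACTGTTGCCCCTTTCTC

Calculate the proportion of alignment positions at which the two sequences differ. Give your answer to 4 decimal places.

The sequences differ at positions 1 (C/T), 2 (A/C), 3 (T/C), 6 (G/C), 8 (T/A), 10 (A/G), 12 (G/C), 18 (G/T), 24 (A/C), 27 (T/C), 32 (T/A), 37 (C/T), 43 (C/T), 48 (T/C).
There are 14 differences over 48 sites, so p = 14/48 = 0.2917.

0.2917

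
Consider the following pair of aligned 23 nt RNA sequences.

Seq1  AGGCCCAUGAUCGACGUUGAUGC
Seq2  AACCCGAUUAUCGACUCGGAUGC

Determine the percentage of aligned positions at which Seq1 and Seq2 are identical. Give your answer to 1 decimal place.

69.6%

The sequences differ at positions 2 (G/A), 3 (G/C), 6 (C/G), 9 (G/U), 16 (G/U), 17 (U/C), 18 (U/G).
16 of the 23 sites match, so the percent identity is 16/23 × 100 = 69.6%.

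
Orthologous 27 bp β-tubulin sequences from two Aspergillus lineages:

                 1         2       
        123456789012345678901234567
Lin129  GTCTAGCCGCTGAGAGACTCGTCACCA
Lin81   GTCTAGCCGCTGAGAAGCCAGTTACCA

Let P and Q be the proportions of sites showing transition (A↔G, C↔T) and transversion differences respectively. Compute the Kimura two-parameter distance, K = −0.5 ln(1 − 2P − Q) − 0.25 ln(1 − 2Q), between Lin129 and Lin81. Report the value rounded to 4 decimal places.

0.2220

Mismatches occur at site 16 (G↔A, transition), site 17 (A↔G, transition), site 19 (T↔C, transition), site 20 (C↔A, transversion), site 23 (C↔T, transition).
Of the 5 differences, 4 transitions and 1 transversion over 27 sites: P = 4/27 = 0.148148, Q = 1/27 = 0.037037.
d = −0.5·ln(0.666667) − 0.25·ln(0.925926) = −0.5·(-0.405465) − 0.25·(-0.076961) = 0.2220.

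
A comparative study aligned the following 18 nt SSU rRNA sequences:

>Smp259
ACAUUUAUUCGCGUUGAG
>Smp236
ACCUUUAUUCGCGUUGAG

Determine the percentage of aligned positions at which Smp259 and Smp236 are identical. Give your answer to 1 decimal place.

94.4%

A single mismatch occurs at site 3 (A/C).
17 of the 18 sites match, so the percent identity is 17/18 × 100 = 94.4%.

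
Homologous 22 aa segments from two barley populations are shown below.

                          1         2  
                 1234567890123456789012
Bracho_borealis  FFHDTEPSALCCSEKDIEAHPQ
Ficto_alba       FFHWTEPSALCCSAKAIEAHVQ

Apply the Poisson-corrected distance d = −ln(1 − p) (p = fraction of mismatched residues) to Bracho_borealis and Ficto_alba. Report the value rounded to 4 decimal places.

0.2007

The sequences differ at positions 4 (D/W), 14 (E/A), 16 (D/A), 21 (P/V).
p = 4/22 = 0.181818.
d = −ln(1 − 0.181818) = −ln(0.818182) = 0.2007.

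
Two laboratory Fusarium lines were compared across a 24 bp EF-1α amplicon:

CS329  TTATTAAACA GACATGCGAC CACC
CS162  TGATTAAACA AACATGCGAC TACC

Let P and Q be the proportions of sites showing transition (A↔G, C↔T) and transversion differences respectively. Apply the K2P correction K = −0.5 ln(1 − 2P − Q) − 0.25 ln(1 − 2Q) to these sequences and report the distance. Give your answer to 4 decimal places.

0.1386

Mismatches occur at site 2 (T→G, transversion), site 11 (G→A, transition), site 21 (C→T, transition).
Of the 3 differences, 2 transitions and 1 transversion over 24 sites: P = 2/24 = 0.083333, Q = 1/24 = 0.041667.
d = −0.5·ln(0.791667) − 0.25·ln(0.916666) = −0.5·(-0.233614) − 0.25·(-0.087012) = 0.1386.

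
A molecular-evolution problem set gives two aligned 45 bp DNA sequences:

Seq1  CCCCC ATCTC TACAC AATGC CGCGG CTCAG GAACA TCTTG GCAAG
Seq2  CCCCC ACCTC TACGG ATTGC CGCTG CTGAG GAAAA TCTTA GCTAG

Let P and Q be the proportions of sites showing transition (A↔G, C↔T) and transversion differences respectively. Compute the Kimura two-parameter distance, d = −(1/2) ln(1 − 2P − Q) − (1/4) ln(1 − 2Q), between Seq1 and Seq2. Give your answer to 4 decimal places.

Mismatches occur at site 7 (T↔C, transition), site 14 (A↔G, transition), site 15 (C↔G, transversion), site 17 (A↔T, transversion), site 24 (G↔T, transversion), site 28 (C↔G, transversion), site 34 (C↔A, transversion), site 40 (G↔A, transition), site 43 (A↔T, transversion).
Of the 9 differences, 3 transitions and 6 transversions over 45 sites: P = 3/45 = 0.066667, Q = 6/45 = 0.133333.
d = −0.5·ln(0.733333) − 0.25·ln(0.733334) = −0.5·(-0.310155) − 0.25·(-0.310154) = 0.2326.

0.2326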